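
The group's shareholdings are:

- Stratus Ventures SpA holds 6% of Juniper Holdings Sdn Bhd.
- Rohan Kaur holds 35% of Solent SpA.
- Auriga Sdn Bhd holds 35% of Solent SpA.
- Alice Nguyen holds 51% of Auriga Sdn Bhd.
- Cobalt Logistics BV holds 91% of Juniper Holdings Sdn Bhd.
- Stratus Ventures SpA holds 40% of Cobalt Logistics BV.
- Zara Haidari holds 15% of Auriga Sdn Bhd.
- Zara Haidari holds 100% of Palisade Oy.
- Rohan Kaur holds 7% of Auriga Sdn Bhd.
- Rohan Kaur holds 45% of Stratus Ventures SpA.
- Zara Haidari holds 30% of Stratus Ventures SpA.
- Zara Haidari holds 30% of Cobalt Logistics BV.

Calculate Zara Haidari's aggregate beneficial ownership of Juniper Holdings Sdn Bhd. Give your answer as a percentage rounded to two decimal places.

40.02%

Zara reaches Juniper along 3 paths.
Via Cobalt: 30% × 91% = 27.3%.
Via Stratus → Cobalt: 30% × 40% × 91% = 10.92%.
Via Stratus: 30% × 6% = 1.8%.
Total: 27.3% + 10.92% + 1.8% = 40.02%.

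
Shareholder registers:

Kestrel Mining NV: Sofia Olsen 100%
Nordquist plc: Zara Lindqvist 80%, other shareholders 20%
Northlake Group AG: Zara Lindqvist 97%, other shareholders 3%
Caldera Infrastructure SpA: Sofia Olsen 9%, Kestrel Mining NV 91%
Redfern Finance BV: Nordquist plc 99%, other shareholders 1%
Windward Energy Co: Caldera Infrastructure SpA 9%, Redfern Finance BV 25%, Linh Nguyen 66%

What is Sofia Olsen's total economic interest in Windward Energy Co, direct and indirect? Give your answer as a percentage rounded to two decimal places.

Sofia reaches Windward along 2 paths.
Via Caldera: 9% × 9% = 0.81%.
Via Kestrel → Caldera: 100% × 91% × 9% = 8.19%.
Total: 0.81% + 8.19% = 9%.
Rounded: 9.00%.

9.00%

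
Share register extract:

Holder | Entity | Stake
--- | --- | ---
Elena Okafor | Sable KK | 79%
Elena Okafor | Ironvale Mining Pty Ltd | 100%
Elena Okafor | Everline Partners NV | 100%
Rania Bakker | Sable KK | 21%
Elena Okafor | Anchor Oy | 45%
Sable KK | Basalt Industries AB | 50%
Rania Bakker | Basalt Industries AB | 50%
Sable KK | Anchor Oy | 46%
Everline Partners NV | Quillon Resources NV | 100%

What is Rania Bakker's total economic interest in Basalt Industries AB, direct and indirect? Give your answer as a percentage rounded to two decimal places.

60.50%

Rania reaches Basalt along 2 paths.
Direct stake: 50% = 50%.
Via Sable: 21% × 50% = 10.5%.
Total: 50% + 10.5% = 60.5%.
Rounded: 60.50%.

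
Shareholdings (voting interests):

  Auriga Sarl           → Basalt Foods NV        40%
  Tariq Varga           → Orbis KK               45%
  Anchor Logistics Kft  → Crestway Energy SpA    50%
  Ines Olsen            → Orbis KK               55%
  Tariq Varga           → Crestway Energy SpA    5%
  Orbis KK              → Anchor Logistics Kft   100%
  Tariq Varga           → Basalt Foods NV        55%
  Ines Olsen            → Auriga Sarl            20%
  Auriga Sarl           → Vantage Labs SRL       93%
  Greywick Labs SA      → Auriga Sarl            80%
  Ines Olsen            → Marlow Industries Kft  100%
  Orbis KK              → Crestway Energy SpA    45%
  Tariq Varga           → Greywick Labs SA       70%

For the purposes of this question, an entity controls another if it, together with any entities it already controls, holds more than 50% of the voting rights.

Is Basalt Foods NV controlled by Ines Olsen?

No

Ines holds 55% of Orbis, so Ines controls Orbis.
Orbis holds 100% of Anchor, so Ines controls Anchor.
Ines holds 100% of Marlow, so Ines controls Marlow.
Orbis and Anchor together hold 45% + 50% = 95% of Crestway, so Ines controls Crestway.
Neither Ines nor any entity Ines controls holds any voting interest in Basalt.
So Ines does not control Basalt.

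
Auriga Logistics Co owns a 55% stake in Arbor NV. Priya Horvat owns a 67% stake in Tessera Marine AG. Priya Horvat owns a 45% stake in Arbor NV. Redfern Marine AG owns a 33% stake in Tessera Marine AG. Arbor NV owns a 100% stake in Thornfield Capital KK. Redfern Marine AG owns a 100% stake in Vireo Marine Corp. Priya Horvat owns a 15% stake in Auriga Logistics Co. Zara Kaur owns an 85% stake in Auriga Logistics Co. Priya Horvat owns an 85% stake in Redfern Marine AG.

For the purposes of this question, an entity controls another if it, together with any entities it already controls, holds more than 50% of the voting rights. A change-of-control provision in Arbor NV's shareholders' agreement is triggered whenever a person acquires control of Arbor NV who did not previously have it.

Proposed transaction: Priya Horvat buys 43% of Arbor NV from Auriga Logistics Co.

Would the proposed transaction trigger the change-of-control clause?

Yes

The purchase adds only to Priya's holdings (Auriga's stake shrinks), so Priya is the only person who could newly come to control Arbor.
Priya holds 85% of Redfern, so Priya controls Redfern.
Redfern holds 100% of Vireo, so Priya controls Vireo.
Priya and Redfern together hold 67% + 33% = 100% of Tessera, so Priya controls Tessera.
In Arbor, Priya's side holds only 45%, not > 50%.
So before the transaction, Priya does not control Arbor.
After the purchase, Priya's direct stake in Arbor rises to 45% + 43% = 88%, and Auriga's stake falls to 12%.
Priya holds 88% of Arbor, so Priya controls Arbor.
Priya did not control Arbor before and does after, so the clause is triggered.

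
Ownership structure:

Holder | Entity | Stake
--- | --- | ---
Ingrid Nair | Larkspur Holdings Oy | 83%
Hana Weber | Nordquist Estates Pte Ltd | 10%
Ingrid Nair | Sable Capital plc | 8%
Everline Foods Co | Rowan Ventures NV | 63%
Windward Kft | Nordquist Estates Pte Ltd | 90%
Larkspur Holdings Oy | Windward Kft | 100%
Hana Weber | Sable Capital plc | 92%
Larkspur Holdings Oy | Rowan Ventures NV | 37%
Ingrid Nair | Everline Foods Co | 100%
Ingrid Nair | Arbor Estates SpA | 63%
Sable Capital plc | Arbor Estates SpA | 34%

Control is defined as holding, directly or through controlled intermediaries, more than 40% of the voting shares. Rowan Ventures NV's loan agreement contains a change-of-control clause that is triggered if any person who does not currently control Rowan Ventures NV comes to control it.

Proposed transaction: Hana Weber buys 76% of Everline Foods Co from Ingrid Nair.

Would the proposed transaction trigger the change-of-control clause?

The purchase adds only to Hana's holdings (Ingrid's stake shrinks), so Hana is the only person who could newly come to control Rowan.
Hana holds 92% of Sable, so Hana controls Sable.
Neither Hana nor any entity Hana controls holds any voting interest in Rowan.
So before the transaction, Hana does not control Rowan.
After the purchase, Hana holds 76% of Everline directly, and Ingrid's stake falls to 24%.
Hana holds 76% of Everline, so Hana controls Everline.
Everline holds 63% of Rowan, so Hana controls Rowan.
Hana did not control Rowan before and does after, so the clause is triggered.

Yes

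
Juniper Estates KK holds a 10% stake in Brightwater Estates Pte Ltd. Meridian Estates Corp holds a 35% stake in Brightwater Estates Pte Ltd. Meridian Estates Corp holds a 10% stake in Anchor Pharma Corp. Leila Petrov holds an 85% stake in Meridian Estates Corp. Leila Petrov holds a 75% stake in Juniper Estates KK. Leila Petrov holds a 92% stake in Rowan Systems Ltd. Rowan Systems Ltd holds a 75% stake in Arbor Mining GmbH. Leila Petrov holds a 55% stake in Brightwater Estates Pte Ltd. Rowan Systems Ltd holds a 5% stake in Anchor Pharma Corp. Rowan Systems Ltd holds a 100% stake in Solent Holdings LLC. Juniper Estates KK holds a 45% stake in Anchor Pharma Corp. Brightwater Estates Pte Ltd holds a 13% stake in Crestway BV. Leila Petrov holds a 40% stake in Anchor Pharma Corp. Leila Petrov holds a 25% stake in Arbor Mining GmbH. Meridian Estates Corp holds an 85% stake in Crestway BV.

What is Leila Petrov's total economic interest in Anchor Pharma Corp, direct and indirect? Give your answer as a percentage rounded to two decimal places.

Leila reaches Anchor along 4 paths.
Via Juniper: 75% × 45% = 33.75%.
Direct stake: 40% = 40%.
Via Rowan: 92% × 5% = 4.6%.
Via Meridian: 85% × 10% = 8.5%.
Total: 33.75% + 40% + 4.6% + 8.5% = 86.85%.

86.85%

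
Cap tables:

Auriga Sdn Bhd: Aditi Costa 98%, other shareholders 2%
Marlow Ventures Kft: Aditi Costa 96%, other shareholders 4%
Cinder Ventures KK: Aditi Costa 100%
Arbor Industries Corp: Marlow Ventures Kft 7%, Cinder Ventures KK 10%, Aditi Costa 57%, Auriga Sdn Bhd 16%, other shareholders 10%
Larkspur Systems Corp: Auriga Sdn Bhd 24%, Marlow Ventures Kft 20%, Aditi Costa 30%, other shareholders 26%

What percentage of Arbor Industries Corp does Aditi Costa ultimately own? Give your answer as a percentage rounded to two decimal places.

Aditi reaches Arbor along 4 paths.
Via Marlow: 96% × 7% = 6.72%.
Via Cinder: 100% × 10% = 10%.
Direct stake: 57% = 57%.
Via Auriga: 98% × 16% = 15.68%.
Total: 6.72% + 10% + 57% + 15.68% = 89.4%.
Rounded: 89.40%.

89.40%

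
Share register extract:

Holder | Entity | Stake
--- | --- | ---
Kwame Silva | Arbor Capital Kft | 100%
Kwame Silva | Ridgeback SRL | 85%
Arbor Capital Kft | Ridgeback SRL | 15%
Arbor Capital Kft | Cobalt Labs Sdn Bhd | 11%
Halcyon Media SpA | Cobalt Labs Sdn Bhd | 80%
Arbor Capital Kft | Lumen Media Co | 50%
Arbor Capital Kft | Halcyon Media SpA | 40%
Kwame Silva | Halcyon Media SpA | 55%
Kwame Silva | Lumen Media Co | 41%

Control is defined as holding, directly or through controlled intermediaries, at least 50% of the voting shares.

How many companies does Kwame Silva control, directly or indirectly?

5

Kwame holds 100% of Arbor, so Kwame controls Arbor.
Kwame and Arbor together hold 55% + 40% = 95% of Halcyon, so Kwame controls Halcyon.
Kwame and Arbor together hold 85% + 15% = 100% of Ridgeback, so Kwame controls Ridgeback.
Halcyon and Arbor together hold 80% + 11% = 91% of Cobalt, so Kwame controls Cobalt.
Arbor and Kwame together hold 50% + 41% = 91% of Lumen, so Kwame controls Lumen.
Kwame controls 5 companies.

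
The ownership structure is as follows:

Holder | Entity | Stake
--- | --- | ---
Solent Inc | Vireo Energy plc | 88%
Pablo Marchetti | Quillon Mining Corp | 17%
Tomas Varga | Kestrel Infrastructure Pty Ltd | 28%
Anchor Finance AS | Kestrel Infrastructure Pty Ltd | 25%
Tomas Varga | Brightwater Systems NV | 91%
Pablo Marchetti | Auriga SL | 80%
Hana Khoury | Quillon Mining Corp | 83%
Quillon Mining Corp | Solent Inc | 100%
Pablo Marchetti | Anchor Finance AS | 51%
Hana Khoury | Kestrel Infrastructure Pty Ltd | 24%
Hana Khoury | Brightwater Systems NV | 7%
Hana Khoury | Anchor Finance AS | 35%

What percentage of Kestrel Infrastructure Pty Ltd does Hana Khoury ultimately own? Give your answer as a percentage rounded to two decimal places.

32.75%

Hana reaches Kestrel along 2 paths.
Via Anchor: 35% × 25% = 8.75%.
Direct stake: 24% = 24%.
Total: 8.75% + 24% = 32.75%.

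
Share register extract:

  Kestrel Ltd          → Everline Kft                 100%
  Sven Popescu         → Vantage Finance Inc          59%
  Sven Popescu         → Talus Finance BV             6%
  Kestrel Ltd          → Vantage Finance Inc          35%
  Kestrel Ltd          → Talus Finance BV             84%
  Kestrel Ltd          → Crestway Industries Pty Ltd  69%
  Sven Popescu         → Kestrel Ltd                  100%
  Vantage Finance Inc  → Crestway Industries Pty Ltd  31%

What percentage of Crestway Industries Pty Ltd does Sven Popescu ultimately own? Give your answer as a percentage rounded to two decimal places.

Sven reaches Crestway along 3 paths.
Via Vantage: 59% × 31% = 18.29%.
Via Kestrel → Vantage: 100% × 35% × 31% = 10.85%.
Via Kestrel: 100% × 69% = 69%.
Total: 18.29% + 10.85% + 69% = 98.14%.

98.14%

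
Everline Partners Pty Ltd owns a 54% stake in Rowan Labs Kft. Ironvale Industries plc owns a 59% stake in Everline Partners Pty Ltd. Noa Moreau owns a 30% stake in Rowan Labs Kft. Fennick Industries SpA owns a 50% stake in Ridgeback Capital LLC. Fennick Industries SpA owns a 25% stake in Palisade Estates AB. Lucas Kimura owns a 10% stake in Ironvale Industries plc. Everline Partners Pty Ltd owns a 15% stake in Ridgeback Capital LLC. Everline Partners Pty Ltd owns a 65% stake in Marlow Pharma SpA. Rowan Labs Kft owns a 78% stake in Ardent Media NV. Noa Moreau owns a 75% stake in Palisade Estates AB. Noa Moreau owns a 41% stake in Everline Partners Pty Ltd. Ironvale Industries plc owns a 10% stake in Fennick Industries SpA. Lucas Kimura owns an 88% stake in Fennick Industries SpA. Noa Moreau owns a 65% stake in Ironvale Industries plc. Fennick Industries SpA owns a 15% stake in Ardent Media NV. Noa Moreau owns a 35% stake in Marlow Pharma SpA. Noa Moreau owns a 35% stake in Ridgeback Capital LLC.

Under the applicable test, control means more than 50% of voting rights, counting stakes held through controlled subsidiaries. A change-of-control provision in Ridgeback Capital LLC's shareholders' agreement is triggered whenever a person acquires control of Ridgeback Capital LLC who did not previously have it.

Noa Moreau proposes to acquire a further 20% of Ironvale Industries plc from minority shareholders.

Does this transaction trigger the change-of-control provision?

No

The purchase changes only Noa's holdings, so Noa is the only person who could newly come to control Ridgeback.
Noa holds 65% of Ironvale, so Noa controls Ironvale.
Noa and Ironvale together hold 41% + 59% = 100% of Everline, so Noa controls Everline.
Noa and Everline together hold 30% + 54% = 84% of Rowan, so Noa controls Rowan.
Noa holds 75% of Palisade, so Noa controls Palisade.
Rowan holds 78% of Ardent, so Noa controls Ardent.
Noa and Everline together hold 35% + 65% = 100% of Marlow, so Noa controls Marlow.
In Ridgeback, Noa's side holds only 15% + 35% = 50%, not > 50%.
So before the transaction, Noa does not control Ridgeback.
After the purchase, Noa's direct stake in Ironvale rises to 65% + 20% = 85%.
Noa holds 85% of Ironvale, so Noa controls Ironvale.
After the transaction, Noa's side holds 15% + 35% = 50% of Ridgeback, not > 50%, so Noa still does not control Ridgeback.
No new person acquires control, so the clause is not triggered.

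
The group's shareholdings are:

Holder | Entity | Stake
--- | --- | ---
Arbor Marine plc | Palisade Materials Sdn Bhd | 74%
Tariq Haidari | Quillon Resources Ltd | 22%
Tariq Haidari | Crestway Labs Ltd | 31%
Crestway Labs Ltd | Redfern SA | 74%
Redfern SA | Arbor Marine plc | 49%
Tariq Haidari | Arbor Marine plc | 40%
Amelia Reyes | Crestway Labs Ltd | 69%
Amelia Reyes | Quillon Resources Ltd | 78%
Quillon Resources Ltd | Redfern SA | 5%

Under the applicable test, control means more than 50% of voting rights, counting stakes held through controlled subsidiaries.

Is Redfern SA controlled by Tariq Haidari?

Tariq's largest direct stake is 40% in Arbor, which does not meet the threshold, so Tariq controls no company.
Neither Tariq nor any entity Tariq controls holds any voting interest in Redfern.
So Tariq does not control Redfern.

No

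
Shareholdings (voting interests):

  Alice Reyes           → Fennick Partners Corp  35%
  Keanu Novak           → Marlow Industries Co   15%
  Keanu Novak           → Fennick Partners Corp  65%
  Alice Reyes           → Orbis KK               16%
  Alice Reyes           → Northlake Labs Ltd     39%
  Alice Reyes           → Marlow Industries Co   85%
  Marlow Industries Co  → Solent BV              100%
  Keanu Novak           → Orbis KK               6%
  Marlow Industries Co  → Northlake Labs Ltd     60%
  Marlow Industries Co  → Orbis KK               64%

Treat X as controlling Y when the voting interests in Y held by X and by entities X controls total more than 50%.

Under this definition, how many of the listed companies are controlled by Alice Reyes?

4

Alice holds 85% of Marlow, so Alice controls Marlow.
Marlow and Alice together hold 60% + 39% = 99% of Northlake, so Alice controls Northlake.
Alice and Marlow together hold 16% + 64% = 80% of Orbis, so Alice controls Orbis.
Marlow holds 100% of Solent, so Alice controls Solent.
No other company's threshold is met.
Alice controls 4 companies.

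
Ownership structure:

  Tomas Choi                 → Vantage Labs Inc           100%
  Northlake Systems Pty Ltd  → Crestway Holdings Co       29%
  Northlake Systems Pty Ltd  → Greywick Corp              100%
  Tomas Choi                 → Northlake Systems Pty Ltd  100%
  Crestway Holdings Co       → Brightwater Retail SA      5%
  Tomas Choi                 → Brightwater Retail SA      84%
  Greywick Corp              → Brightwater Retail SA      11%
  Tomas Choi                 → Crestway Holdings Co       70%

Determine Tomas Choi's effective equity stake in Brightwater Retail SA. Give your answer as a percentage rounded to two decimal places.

99.95%

Tomas reaches Brightwater along 4 paths.
Via Crestway: 70% × 5% = 3.5%.
Via Northlake → Crestway: 100% × 29% × 5% = 1.45%.
Direct stake: 84% = 84%.
Via Northlake → Greywick: 100% × 100% × 11% = 11%.
Total: 3.5% + 1.45% + 84% + 11% = 99.95%.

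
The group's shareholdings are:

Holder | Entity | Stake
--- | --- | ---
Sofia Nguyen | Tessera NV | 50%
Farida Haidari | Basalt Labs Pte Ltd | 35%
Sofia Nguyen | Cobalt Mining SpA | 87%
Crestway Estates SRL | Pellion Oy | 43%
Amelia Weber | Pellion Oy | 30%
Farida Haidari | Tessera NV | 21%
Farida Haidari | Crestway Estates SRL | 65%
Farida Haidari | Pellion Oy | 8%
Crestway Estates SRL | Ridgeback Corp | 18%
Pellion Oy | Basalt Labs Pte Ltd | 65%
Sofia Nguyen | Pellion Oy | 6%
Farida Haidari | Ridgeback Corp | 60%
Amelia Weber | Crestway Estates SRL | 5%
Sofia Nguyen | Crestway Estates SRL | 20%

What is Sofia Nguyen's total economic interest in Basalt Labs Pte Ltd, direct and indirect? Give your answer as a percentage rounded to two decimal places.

Sofia reaches Basalt along 2 paths.
Via Crestway → Pellion: 20% × 43% × 65% = 5.59%.
Via Pellion: 6% × 65% = 3.9%.
Total: 5.59% + 3.9% = 9.49%.

9.49%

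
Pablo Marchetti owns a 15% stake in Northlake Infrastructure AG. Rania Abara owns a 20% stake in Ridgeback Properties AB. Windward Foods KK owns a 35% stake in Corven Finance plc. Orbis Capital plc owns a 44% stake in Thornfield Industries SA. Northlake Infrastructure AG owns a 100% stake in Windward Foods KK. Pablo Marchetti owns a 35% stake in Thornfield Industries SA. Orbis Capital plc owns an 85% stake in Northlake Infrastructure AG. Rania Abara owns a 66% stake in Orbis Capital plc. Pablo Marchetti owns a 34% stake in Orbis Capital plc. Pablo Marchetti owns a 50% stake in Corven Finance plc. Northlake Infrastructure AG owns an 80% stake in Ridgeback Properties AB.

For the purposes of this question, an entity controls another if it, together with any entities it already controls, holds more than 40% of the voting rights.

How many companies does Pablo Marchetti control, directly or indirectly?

1

Pablo holds 50% of Corven, so Pablo controls Corven.
No other company's threshold is met.
Pablo controls 1 company.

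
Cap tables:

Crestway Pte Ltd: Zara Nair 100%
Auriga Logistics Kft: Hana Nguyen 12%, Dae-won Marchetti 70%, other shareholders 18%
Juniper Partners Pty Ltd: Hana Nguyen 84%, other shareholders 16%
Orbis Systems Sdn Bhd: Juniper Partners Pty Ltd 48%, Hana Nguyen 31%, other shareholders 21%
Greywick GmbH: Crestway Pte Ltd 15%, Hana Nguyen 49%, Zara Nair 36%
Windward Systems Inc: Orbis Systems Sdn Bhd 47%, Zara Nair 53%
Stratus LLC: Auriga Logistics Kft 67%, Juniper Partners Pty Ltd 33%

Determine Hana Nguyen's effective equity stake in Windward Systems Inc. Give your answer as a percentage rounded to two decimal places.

Hana reaches Windward along 2 paths.
Via Juniper → Orbis: 84% × 48% × 47% = 18.9504%.
Via Orbis: 31% × 47% = 14.57%.
Total: 18.9504% + 14.57% = 33.5204%.
Rounded: 33.52%.

33.52%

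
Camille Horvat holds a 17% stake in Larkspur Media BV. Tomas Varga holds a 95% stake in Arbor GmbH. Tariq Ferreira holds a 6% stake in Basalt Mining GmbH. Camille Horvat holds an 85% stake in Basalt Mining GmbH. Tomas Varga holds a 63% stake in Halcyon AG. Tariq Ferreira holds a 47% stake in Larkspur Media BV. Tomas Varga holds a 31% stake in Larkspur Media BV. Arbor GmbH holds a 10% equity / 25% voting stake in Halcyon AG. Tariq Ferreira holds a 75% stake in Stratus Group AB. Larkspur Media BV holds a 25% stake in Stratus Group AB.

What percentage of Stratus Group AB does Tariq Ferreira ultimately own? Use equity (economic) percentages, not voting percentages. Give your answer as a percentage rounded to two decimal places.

86.75%

Tariq reaches Stratus along 2 paths.
Via Larkspur: 47% × 25% = 11.75%.
Direct stake: 75% = 75%.
Total: 11.75% + 75% = 86.75%.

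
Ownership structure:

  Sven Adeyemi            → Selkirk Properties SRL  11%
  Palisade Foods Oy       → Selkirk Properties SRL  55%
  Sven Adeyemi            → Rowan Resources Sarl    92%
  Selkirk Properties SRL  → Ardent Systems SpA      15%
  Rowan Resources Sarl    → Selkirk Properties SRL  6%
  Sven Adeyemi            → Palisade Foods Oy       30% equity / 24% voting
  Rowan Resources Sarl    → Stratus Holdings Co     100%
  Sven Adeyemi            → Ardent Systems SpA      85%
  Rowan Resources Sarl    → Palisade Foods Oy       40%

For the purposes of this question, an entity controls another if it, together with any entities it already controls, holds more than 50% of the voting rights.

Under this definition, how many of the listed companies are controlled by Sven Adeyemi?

5

Sven holds 92% of Rowan, so Sven controls Rowan.
Sven and Rowan together hold 24% + 40% = 64% of Palisade, so Sven controls Palisade.
Palisade and Sven and Rowan together hold 55% + 11% + 6% = 72% of Selkirk, so Sven controls Selkirk.
Rowan holds 100% of Stratus, so Sven controls Stratus.
Sven and Selkirk together hold 85% + 15% = 100% of Ardent, so Sven controls Ardent.
Sven controls 5 companies.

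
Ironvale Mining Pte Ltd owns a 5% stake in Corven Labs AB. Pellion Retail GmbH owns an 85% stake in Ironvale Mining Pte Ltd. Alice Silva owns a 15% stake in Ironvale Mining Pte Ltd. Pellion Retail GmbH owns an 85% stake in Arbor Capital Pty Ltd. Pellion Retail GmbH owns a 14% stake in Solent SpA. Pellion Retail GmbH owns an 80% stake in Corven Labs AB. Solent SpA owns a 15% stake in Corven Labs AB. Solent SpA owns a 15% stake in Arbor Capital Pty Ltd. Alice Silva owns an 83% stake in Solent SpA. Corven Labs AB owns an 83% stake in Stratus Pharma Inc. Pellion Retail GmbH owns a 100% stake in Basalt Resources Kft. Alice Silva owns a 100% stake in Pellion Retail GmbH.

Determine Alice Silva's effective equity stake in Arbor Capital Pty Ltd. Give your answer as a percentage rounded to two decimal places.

Alice reaches Arbor along 3 paths.
Via Pellion: 100% × 85% = 85%.
Via Solent: 83% × 15% = 12.45%.
Via Pellion → Solent: 100% × 14% × 15% = 2.1%.
Total: 85% + 12.45% + 2.1% = 99.55%.

99.55%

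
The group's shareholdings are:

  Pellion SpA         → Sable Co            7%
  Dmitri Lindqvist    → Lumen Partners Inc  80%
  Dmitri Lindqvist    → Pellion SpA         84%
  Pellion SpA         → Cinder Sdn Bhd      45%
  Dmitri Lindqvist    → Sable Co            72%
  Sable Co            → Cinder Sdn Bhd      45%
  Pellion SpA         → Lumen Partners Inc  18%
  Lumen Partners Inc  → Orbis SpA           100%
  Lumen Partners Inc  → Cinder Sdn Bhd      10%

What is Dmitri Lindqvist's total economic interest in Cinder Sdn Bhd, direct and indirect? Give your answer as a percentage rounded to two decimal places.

82.36%

Dmitri reaches Cinder along 5 paths.
Via Pellion → Lumen: 84% × 18% × 10% = 1.512%.
Via Lumen: 80% × 10% = 8%.
Via Pellion → Sable: 84% × 7% × 45% = 2.646%.
Via Sable: 72% × 45% = 32.4%.
Via Pellion: 84% × 45% = 37.8%.
Total: 1.512% + 8% + 2.646% + 32.4% + 37.8% = 82.358%.
Rounded: 82.36%.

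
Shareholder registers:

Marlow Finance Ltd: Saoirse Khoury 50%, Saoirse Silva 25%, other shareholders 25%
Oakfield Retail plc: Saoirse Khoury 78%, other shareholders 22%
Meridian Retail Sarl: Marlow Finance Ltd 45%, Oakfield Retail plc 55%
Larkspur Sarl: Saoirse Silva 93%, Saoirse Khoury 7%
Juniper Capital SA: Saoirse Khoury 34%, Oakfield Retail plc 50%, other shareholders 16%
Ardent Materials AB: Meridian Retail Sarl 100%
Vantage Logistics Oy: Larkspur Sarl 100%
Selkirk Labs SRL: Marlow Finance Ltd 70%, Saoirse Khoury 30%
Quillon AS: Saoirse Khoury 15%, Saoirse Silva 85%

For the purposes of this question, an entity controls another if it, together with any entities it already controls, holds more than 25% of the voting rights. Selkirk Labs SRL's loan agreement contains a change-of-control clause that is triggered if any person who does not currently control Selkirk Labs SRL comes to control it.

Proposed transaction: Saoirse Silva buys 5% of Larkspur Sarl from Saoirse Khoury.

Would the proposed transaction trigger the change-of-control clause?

No

The purchase adds only to Saoirse Silva's holdings (Saoirse Khoury's stake shrinks), so Saoirse Silva is the only person who could newly come to control Selkirk.
Saoirse Silva holds 93% of Larkspur, so Saoirse Silva controls Larkspur.
Larkspur holds 100% of Vantage, so Saoirse Silva controls Vantage.
Saoirse Silva holds 85% of Quillon, so Saoirse Silva controls Quillon.
Neither Saoirse Silva nor any entity Saoirse Silva controls holds any voting interest in Selkirk.
So before the transaction, Saoirse Silva does not control Selkirk.
After the purchase, Saoirse Silva's direct stake in Larkspur rises to 93% + 5% = 98%, and Saoirse Khoury's stake falls to 2%.
Saoirse Silva holds 98% of Larkspur, so Saoirse Silva controls Larkspur.
After the transaction, neither Saoirse Silva nor any entity Saoirse Silva controls holds a voting interest in Selkirk, so Saoirse Silva still does not control it.
No new person acquires control, so the clause is not triggered.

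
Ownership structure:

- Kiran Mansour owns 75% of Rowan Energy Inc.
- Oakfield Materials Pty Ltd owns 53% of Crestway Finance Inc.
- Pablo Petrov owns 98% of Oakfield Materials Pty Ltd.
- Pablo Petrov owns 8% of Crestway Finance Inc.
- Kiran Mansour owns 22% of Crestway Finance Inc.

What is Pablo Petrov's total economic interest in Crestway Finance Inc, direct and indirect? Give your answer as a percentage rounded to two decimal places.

59.94%

Pablo reaches Crestway along 2 paths.
Via Oakfield: 98% × 53% = 51.94%.
Direct stake: 8% = 8%.
Total: 51.94% + 8% = 59.94%.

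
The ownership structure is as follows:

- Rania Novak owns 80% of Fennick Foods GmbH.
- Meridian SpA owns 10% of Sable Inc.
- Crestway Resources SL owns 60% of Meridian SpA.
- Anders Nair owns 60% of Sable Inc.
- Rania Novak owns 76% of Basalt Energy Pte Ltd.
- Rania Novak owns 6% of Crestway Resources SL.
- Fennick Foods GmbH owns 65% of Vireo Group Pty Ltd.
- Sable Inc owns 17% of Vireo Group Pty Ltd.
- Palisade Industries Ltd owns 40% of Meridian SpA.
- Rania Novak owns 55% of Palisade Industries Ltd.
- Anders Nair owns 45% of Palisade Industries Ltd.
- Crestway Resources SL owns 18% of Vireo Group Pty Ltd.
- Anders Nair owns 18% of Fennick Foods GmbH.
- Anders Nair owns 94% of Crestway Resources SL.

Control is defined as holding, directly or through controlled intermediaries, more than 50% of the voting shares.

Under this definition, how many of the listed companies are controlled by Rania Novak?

Rania holds 55% of Palisade, so Rania controls Palisade.
Rania holds 80% of Fennick, so Rania controls Fennick.
Rania holds 76% of Basalt, so Rania controls Basalt.
Fennick holds 65% of Vireo, so Rania controls Vireo.
No other company's threshold is met.
Rania controls 4 companies.

4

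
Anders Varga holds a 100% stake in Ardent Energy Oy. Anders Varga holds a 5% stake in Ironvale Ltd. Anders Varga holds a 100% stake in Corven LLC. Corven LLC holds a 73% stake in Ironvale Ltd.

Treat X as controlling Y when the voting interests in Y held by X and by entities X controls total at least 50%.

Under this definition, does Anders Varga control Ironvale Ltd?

Anders holds 100% of Corven, so Anders controls Corven.
Corven and Anders together hold 73% + 5% = 78% of Ironvale, so Anders controls Ironvale.

Yes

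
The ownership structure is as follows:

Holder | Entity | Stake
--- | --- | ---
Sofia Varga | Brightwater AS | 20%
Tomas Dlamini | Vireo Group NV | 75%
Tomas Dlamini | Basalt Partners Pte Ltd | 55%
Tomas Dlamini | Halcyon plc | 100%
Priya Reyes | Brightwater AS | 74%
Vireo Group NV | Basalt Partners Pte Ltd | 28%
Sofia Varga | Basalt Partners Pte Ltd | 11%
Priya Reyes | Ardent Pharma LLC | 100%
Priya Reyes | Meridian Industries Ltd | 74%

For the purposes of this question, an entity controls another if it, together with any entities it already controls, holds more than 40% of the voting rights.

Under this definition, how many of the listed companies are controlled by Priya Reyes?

Priya holds 74% of Brightwater, so Priya controls Brightwater.
Priya holds 100% of Ardent, so Priya controls Ardent.
Priya holds 74% of Meridian, so Priya controls Meridian.
No other company's threshold is met.
Priya controls 3 companies.

3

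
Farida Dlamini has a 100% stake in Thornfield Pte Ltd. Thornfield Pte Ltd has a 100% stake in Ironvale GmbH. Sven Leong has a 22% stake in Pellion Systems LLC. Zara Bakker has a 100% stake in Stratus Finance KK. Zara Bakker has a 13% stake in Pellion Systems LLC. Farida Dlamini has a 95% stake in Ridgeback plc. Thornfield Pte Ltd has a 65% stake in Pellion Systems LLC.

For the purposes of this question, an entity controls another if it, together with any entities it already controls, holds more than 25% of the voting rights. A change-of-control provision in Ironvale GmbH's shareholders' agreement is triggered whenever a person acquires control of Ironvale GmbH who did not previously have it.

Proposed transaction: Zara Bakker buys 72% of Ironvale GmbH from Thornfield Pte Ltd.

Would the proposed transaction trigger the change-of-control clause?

Yes

The purchase adds only to Zara's holdings (Thornfield's stake shrinks), so Zara is the only person who could newly come to control Ironvale.
Zara holds 100% of Stratus, so Zara controls Stratus.
Neither Zara nor any entity Zara controls holds any voting interest in Ironvale.
So before the transaction, Zara does not control Ironvale.
After the purchase, Zara holds 72% of Ironvale directly, and Thornfield's stake falls to 28%.
Zara holds 72% of Ironvale, so Zara controls Ironvale.
Zara did not control Ironvale before and does after, so the clause is triggered.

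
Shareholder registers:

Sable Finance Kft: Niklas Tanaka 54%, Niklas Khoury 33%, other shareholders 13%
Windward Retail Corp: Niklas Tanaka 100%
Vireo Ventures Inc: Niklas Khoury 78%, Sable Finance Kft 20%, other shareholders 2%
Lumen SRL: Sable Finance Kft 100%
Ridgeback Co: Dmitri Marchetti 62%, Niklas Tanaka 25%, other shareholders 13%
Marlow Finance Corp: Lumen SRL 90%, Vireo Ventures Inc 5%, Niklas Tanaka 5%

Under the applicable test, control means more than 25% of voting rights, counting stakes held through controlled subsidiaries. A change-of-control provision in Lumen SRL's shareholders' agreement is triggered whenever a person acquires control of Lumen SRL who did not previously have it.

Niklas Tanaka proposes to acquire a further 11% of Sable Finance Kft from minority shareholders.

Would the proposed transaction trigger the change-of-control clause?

No

The purchase changes only Niklas Tanaka's holdings, so Niklas Tanaka is the only person who could newly come to control Lumen.
Niklas Tanaka holds 54% of Sable, so Niklas Tanaka controls Sable.
Sable holds 100% of Lumen, so Niklas Tanaka controls Lumen.
So Niklas Tanaka already controls Lumen before the transaction.
After the purchase, Niklas Tanaka's direct stake in Sable rises to 54% + 11% = 65%.
Niklas Tanaka controlled Lumen already, so this is not a new person acquiring control; every other person's position is unchanged or reduced.
No new person acquires control, so the clause is not triggered.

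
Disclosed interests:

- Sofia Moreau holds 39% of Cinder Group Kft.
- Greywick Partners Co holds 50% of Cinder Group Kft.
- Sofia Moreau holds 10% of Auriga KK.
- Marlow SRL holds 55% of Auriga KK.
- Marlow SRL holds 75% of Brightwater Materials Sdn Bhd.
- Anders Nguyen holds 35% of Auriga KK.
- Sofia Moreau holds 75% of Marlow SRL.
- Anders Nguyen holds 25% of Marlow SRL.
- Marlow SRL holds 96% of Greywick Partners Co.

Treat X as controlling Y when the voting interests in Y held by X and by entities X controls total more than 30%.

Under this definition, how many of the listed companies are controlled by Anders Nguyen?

1

Anders holds 35% of Auriga, so Anders controls Auriga.
No other company's threshold is met.
Anders controls 1 company.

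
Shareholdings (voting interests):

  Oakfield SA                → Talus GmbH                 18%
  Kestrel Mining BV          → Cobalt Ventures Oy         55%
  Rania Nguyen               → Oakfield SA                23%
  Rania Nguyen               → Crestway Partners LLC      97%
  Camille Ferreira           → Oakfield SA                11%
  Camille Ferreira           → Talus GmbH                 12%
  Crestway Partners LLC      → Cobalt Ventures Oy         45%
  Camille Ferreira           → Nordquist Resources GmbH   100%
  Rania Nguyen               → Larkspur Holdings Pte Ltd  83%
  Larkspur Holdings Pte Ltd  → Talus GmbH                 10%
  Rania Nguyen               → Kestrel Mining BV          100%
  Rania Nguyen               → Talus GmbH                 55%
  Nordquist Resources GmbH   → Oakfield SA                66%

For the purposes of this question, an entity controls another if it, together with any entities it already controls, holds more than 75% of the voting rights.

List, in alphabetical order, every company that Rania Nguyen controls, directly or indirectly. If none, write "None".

Rania holds 83% of Larkspur, so Rania controls Larkspur.
Rania holds 97% of Crestway, so Rania controls Crestway.
Rania holds 100% of Kestrel, so Rania controls Kestrel.
Kestrel and Crestway together hold 55% + 45% = 100% of Cobalt, so Rania controls Cobalt.
No other company's threshold is met.

Cobalt Ventures Oy, Crestway Partners LLC, Kestrel Mining BV, Larkspur Holdings Pte Ltd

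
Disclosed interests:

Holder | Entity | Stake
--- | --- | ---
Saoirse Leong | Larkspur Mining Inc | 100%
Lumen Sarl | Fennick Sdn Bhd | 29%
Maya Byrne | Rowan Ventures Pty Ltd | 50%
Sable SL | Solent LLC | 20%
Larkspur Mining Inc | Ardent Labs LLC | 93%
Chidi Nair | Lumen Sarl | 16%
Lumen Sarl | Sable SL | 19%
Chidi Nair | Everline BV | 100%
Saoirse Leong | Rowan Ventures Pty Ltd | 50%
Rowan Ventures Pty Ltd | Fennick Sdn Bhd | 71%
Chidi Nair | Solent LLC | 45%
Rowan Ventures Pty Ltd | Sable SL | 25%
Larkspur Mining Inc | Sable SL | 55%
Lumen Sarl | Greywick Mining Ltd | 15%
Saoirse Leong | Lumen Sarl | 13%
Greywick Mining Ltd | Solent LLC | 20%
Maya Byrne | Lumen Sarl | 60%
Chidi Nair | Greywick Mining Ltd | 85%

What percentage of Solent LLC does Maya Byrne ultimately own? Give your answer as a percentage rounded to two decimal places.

6.58%

Maya reaches Solent along 3 paths.
Via Lumen → Greywick: 60% × 15% × 20% = 1.8%.
Via Lumen → Sable: 60% × 19% × 20% = 2.28%.
Via Rowan → Sable: 50% × 25% × 20% = 2.5%.
Total: 1.8% + 2.28% + 2.5% = 6.58%.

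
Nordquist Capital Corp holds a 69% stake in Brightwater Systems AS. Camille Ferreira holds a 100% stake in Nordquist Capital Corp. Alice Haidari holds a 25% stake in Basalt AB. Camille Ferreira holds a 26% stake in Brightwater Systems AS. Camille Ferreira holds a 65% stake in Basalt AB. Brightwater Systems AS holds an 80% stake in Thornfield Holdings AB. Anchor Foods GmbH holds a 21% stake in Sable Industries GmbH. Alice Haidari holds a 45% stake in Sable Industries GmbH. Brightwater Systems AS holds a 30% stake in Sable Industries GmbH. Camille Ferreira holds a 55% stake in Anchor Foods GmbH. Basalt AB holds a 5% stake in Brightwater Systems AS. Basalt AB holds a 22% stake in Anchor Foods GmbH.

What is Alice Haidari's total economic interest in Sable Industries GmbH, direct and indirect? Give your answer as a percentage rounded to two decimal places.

Alice reaches Sable along 3 paths.
Via Basalt → Brightwater: 25% × 5% × 30% = 0.375%.
Direct stake: 45% = 45%.
Via Basalt → Anchor: 25% × 22% × 21% = 1.155%.
Total: 0.375% + 45% + 1.155% = 46.53%.

46.53%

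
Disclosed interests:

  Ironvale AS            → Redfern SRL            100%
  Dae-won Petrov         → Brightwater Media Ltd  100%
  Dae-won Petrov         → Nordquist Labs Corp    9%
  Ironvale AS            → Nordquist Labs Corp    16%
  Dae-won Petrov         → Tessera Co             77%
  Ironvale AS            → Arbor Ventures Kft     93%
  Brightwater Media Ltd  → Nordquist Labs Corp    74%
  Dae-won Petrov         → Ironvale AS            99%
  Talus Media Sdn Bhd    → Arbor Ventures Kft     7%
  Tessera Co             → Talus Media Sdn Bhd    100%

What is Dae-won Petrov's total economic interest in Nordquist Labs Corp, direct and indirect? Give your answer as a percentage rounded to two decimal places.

Dae-won reaches Nordquist along 3 paths.
Direct stake: 9% = 9%.
Via Brightwater: 100% × 74% = 74%.
Via Ironvale: 99% × 16% = 15.84%.
Total: 9% + 74% + 15.84% = 98.84%.

98.84%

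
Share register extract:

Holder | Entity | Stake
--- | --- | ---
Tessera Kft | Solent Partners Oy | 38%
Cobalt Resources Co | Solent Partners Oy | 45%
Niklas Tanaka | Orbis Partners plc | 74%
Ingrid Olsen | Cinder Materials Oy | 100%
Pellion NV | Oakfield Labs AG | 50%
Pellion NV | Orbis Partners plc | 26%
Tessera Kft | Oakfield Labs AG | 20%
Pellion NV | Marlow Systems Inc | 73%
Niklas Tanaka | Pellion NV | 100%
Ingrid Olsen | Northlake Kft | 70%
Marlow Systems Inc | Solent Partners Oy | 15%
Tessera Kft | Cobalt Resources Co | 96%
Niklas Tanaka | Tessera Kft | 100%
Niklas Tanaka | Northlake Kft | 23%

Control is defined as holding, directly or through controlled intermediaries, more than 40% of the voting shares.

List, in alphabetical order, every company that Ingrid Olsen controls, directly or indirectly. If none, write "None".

Cinder Materials Oy, Northlake Kft

Ingrid holds 70% of Northlake, so Ingrid controls Northlake.
Ingrid holds 100% of Cinder, so Ingrid controls Cinder.
No other company's threshold is met.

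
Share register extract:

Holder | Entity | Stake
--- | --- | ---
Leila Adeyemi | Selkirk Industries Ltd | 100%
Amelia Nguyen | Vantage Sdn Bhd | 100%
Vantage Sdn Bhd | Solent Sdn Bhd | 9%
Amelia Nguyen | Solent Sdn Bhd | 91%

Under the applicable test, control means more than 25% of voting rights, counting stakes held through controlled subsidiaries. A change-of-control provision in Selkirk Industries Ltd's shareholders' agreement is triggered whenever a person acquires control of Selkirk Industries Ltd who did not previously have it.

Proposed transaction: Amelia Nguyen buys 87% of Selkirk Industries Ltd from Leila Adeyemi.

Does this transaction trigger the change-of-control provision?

Yes

The purchase adds only to Amelia's holdings (Leila's stake shrinks), so Amelia is the only person who could newly come to control Selkirk.
Amelia holds 100% of Vantage, so Amelia controls Vantage.
Vantage and Amelia together hold 9% + 91% = 100% of Solent, so Amelia controls Solent.
Neither Amelia nor any entity Amelia controls holds any voting interest in Selkirk.
So before the transaction, Amelia does not control Selkirk.
After the purchase, Amelia holds 87% of Selkirk directly, and Leila's stake falls to 13%.
Amelia holds 87% of Selkirk, so Amelia controls Selkirk.
Amelia did not control Selkirk before and does after, so the clause is triggered.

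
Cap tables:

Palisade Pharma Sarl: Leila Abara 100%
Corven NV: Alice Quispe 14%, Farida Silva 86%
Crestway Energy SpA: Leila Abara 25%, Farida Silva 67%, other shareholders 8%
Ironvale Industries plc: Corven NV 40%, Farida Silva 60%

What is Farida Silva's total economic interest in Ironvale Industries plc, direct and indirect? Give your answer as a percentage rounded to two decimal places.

Farida reaches Ironvale along 2 paths.
Via Corven: 86% × 40% = 34.4%.
Direct stake: 60% = 60%.
Total: 34.4% + 60% = 94.4%.
Rounded: 94.40%.

94.40%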